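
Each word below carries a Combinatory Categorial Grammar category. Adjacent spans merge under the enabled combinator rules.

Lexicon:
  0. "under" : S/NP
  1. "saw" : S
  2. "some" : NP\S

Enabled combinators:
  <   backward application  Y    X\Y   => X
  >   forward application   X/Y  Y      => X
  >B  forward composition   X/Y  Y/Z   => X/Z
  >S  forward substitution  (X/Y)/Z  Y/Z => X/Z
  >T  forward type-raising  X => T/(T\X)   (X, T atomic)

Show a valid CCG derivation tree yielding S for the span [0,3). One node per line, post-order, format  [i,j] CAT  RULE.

[0,1] S/NP  lex  "under"
[1,2] S  lex  "saw"
[1,2] NP/(NP\S)  >T
[2,3] NP\S  lex  "some"
[1,3] NP  >  k=2
[0,3] S  >  k=1

[0,3] S   >
  [0,1] "under" : S/NP
  [1,3] NP   >
    [1,2] NP/(NP\S)   >T
      [1,2] "saw" : S
    [2,3] "some" : NP\S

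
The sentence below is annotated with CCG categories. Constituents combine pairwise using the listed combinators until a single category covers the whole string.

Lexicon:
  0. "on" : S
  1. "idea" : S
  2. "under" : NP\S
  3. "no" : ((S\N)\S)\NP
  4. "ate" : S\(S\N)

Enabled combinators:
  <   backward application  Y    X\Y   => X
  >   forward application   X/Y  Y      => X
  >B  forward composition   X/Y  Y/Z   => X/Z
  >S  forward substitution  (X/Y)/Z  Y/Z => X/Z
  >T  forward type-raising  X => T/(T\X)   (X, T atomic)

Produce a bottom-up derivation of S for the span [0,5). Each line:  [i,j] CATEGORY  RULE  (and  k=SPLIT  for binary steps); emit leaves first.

[0,5] S   <
  [0,4] S\N   <
    [0,1] "on" : S
    [1,4] (S\N)\S   <
      [1,3] NP   >
        [1,2] NP/(NP\S)   >T
          [1,2] "idea" : S
        [2,3] "under" : NP\S
      [3,4] "no" : ((S\N)\S)\NP
  [4,5] "ate" : S\(S\N)

[0,1] S  lex  "on"
[1,2] S  lex  "idea"
[1,2] NP/(NP\S)  >T
[2,3] NP\S  lex  "under"
[1,3] NP  >  k=2
[3,4] ((S\N)\S)\NP  lex  "no"
[1,4] (S\N)\S  <  k=3
[0,4] S\N  <  k=1
[4,5] S\(S\N)  lex  "ate"
[0,5] S  <  k=4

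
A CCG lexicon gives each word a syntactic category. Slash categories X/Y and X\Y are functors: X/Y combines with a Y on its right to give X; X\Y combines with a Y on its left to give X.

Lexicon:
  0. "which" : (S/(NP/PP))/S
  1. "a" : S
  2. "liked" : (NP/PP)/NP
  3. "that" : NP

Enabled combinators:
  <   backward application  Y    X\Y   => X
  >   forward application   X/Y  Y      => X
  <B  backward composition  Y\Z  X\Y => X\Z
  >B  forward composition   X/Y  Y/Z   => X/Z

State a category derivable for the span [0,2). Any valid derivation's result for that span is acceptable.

S/(NP/PP)

[0,4] S   >
  [0,2] S/(NP/PP)   >
    [0,1] "which" : (S/(NP/PP))/S
    [1,2] "a" : S
  [2,4] NP/PP   >
    [2,3] "liked" : (NP/PP)/NP
    [3,4] "that" : NP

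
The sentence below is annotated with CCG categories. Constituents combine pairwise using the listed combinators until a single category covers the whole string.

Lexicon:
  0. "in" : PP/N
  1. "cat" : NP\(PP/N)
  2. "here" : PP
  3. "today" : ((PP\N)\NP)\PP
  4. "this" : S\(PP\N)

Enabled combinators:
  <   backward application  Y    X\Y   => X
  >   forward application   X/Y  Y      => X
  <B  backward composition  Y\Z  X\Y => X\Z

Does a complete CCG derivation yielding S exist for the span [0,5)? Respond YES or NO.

[0,5] S   <
  [0,2] NP   <
    [0,1] "in" : PP/N
    [1,2] "cat" : NP\(PP/N)
  [2,5] S\NP   <B
    [2,4] (PP\N)\NP   <
      [2,3] "here" : PP
      [3,4] "today" : ((PP\N)\NP)\PP
    [4,5] "this" : S\(PP\N)

YES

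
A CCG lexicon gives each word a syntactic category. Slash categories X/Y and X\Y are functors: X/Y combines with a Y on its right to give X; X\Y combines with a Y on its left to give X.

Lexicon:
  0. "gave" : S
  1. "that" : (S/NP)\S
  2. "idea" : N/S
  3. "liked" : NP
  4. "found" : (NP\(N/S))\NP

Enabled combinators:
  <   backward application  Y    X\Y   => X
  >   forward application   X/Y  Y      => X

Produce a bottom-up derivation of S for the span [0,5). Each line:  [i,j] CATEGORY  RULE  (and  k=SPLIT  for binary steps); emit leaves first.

[0,5] S   >
  [0,2] S/NP   <
    [0,1] "gave" : S
    [1,2] "that" : (S/NP)\S
  [2,5] NP   <
    [2,3] "idea" : N/S
    [3,5] NP\(N/S)   <
      [3,4] "liked" : NP
      [4,5] "found" : (NP\(N/S))\NP

[0,1] S  lex  "gave"
[1,2] (S/NP)\S  lex  "that"
[0,2] S/NP  <  k=1
[2,3] N/S  lex  "idea"
[3,4] NP  lex  "liked"
[4,5] (NP\(N/S))\NP  lex  "found"
[3,5] NP\(N/S)  <  k=4
[2,5] NP  <  k=3
[0,5] S  >  k=2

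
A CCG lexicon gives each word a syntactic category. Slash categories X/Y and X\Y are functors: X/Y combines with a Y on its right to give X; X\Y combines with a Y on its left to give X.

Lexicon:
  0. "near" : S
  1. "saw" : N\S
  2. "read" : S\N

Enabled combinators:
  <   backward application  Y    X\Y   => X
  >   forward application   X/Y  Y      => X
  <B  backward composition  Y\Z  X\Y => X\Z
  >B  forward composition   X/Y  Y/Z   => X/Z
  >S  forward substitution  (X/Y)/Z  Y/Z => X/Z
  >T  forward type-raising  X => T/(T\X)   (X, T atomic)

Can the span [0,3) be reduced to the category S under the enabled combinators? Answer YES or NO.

YES

[0,3] S   <
  [0,2] N   <
    [0,1] "near" : S
    [1,2] "saw" : N\S
  [2,3] "read" : S\N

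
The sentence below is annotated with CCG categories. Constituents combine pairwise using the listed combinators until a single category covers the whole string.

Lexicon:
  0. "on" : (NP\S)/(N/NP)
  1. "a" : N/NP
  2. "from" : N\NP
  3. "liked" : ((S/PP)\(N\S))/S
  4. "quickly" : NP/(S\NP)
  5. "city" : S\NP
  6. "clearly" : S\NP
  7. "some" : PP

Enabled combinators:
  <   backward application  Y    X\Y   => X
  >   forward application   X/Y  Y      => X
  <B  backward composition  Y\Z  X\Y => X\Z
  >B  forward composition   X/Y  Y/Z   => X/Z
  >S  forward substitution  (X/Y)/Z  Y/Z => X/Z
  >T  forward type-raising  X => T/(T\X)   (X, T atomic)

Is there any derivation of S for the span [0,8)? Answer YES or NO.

YES

[0,8] S   >
  [0,7] S/PP   <
    [0,3] N\S   <B
      [0,2] NP\S   >
        [0,1] "on" : (NP\S)/(N/NP)
        [1,2] "a" : N/NP
      [2,3] "from" : N\NP
    [3,7] (S/PP)\(N\S)   >
      [3,4] "liked" : ((S/PP)\(N\S))/S
      [4,7] S   <
        [4,6] NP   >
          [4,5] "quickly" : NP/(S\NP)
          [5,6] "city" : S\NP
        [6,7] "clearly" : S\NP
  [7,8] "some" : PP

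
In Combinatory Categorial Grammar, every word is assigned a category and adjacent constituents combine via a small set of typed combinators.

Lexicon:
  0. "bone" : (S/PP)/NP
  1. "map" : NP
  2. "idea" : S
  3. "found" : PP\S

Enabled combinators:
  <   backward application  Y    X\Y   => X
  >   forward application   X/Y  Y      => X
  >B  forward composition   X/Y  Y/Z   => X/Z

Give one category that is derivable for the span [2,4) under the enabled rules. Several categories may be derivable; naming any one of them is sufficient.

[0,4] S   >
  [0,2] S/PP   >
    [0,1] "bone" : (S/PP)/NP
    [1,2] "map" : NP
  [2,4] PP   <
    [2,3] "idea" : S
    [3,4] "found" : PP\S

PP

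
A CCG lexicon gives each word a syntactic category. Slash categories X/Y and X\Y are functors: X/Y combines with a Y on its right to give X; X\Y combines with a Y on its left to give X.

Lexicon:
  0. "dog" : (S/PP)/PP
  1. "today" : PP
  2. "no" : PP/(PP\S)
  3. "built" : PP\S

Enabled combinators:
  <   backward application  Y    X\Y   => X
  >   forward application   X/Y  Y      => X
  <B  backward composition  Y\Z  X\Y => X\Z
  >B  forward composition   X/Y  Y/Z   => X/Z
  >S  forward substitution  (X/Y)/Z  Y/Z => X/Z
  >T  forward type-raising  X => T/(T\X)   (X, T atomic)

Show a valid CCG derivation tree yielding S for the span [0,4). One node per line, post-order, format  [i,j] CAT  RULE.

[0,1] (S/PP)/PP  lex  "dog"
[1,2] PP  lex  "today"
[0,2] S/PP  >  k=1
[2,3] PP/(PP\S)  lex  "no"
[3,4] PP\S  lex  "built"
[2,4] PP  >  k=3
[0,4] S  >  k=2

[0,4] S   >
  [0,2] S/PP   >
    [0,1] "dog" : (S/PP)/PP
    [1,2] "today" : PP
  [2,4] PP   >
    [2,3] "no" : PP/(PP\S)
    [3,4] "built" : PP\S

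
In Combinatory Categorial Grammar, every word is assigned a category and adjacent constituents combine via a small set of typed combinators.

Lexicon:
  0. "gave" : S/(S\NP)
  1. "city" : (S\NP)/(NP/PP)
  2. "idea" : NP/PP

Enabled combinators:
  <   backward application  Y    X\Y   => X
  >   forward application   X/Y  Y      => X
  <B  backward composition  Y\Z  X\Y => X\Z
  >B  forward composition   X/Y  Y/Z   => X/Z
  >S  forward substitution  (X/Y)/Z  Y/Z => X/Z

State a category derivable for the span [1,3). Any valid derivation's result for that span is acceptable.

S\NP

[0,3] S   >
  [0,1] "gave" : S/(S\NP)
  [1,3] S\NP   >
    [1,2] "city" : (S\NP)/(NP/PP)
    [2,3] "idea" : NP/PP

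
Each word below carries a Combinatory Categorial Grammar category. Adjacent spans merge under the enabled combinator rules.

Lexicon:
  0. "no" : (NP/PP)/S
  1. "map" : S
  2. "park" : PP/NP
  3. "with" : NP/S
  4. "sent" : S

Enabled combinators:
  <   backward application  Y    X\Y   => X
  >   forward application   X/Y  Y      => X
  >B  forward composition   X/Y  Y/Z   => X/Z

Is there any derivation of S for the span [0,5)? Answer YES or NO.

NO

(NP/PP)/S S PP/NP NP/S S
CKY chart[0,5] = {NP}; S ∉ chart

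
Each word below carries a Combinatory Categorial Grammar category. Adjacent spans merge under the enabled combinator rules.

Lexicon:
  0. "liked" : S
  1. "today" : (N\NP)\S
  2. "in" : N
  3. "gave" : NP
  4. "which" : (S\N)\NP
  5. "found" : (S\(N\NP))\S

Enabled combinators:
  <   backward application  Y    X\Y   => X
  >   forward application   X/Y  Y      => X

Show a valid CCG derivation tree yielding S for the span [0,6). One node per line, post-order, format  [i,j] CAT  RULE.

[0,1] S  lex  "liked"
[1,2] (N\NP)\S  lex  "today"
[0,2] N\NP  <  k=1
[2,3] N  lex  "in"
[3,4] NP  lex  "gave"
[4,5] (S\N)\NP  lex  "which"
[3,5] S\N  <  k=4
[2,5] S  <  k=3
[5,6] (S\(N\NP))\S  lex  "found"
[2,6] S\(N\NP)  <  k=5
[0,6] S  <  k=2

[0,6] S   <
  [0,2] N\NP   <
    [0,1] "liked" : S
    [1,2] "today" : (N\NP)\S
  [2,6] S\(N\NP)   <
    [2,5] S   <
      [2,3] "in" : N
      [3,5] S\N   <
        [3,4] "gave" : NP
        [4,5] "which" : (S\N)\NP
    [5,6] "found" : (S\(N\NP))\S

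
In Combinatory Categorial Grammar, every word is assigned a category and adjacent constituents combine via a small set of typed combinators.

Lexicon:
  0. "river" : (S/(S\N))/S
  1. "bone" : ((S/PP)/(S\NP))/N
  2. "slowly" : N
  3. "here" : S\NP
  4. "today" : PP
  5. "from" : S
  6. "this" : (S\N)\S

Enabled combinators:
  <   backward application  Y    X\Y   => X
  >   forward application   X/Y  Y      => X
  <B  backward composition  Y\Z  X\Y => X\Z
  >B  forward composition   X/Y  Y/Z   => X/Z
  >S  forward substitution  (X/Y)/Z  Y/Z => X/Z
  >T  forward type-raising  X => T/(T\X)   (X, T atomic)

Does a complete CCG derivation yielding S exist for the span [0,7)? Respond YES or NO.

YES

[0,7] S   >
  [0,5] S/(S\N)   >
    [0,1] "river" : (S/(S\N))/S
    [1,5] S   >
      [1,4] S/PP   >
        [1,3] (S/PP)/(S\NP)   >
          [1,2] "bone" : ((S/PP)/(S\NP))/N
          [2,3] "slowly" : N
        [3,4] "here" : S\NP
      [4,5] "today" : PP
  [5,7] S\N   <
    [5,6] "from" : S
    [6,7] "this" : (S\N)\S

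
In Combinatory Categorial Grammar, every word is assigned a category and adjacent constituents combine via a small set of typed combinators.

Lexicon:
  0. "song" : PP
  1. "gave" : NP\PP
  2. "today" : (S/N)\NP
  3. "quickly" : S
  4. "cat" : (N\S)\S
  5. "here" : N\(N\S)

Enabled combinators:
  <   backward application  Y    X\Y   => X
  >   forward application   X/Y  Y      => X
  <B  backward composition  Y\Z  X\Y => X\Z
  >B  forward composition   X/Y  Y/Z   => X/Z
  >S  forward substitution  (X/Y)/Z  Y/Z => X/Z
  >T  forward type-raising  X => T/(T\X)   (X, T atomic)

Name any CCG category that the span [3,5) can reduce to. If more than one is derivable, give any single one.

N\S

[0,6] S   >
  [0,3] S/N   <
    [0,2] NP   >
      [0,1] NP/(NP\PP)   >T
        [0,1] "song" : PP
      [1,2] "gave" : NP\PP
    [2,3] "today" : (S/N)\NP
  [3,6] N   <
    [3,5] N\S   <
      [3,4] "quickly" : S
      [4,5] "cat" : (N\S)\S
    [5,6] "here" : N\(N\S)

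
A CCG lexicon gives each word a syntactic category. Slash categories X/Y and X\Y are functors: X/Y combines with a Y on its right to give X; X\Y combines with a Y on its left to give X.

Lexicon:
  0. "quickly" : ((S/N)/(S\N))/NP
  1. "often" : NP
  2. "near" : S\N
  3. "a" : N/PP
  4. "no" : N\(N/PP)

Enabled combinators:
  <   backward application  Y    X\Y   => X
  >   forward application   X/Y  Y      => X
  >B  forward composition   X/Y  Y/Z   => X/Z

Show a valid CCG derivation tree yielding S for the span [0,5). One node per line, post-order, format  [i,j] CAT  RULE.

[0,1] ((S/N)/(S\N))/NP  lex  "quickly"
[1,2] NP  lex  "often"
[0,2] (S/N)/(S\N)  >  k=1
[2,3] S\N  lex  "near"
[0,3] S/N  >  k=2
[3,4] N/PP  lex  "a"
[4,5] N\(N/PP)  lex  "no"
[3,5] N  <  k=4
[0,5] S  >  k=3

[0,5] S   >
  [0,3] S/N   >
    [0,2] (S/N)/(S\N)   >
      [0,1] "quickly" : ((S/N)/(S\N))/NP
      [1,2] "often" : NP
    [2,3] "near" : S\N
  [3,5] N   <
    [3,4] "a" : N/PP
    [4,5] "no" : N\(N/PP)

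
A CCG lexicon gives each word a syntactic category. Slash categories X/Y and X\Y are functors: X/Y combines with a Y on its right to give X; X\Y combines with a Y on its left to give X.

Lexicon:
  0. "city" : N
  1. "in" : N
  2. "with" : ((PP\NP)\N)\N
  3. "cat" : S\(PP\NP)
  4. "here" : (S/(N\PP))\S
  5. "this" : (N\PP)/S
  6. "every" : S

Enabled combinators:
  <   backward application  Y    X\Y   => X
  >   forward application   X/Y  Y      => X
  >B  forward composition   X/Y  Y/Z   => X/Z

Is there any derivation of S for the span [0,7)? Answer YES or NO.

YES

[0,7] S   >
  [0,5] S/(N\PP)   <
    [0,4] S   <
      [0,3] PP\NP   <
        [0,1] "city" : N
        [1,3] (PP\NP)\N   <
          [1,2] "in" : N
          [2,3] "with" : ((PP\NP)\N)\N
      [3,4] "cat" : S\(PP\NP)
    [4,5] "here" : (S/(N\PP))\S
  [5,7] N\PP   >
    [5,6] "this" : (N\PP)/S
    [6,7] "every" : S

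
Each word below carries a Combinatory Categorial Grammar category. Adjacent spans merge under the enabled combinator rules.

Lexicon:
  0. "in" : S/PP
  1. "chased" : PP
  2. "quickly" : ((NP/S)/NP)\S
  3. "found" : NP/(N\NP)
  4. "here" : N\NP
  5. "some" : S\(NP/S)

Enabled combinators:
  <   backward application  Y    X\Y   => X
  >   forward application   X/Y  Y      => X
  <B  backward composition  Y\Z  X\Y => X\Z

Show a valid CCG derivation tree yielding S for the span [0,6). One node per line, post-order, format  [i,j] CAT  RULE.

[0,1] S/PP  lex  "in"
[1,2] PP  lex  "chased"
[0,2] S  >  k=1
[2,3] ((NP/S)/NP)\S  lex  "quickly"
[0,3] (NP/S)/NP  <  k=2
[3,4] NP/(N\NP)  lex  "found"
[4,5] N\NP  lex  "here"
[3,5] NP  >  k=4
[0,5] NP/S  >  k=3
[5,6] S\(NP/S)  lex  "some"
[0,6] S  <  k=5

[0,6] S   <
  [0,5] NP/S   >
    [0,3] (NP/S)/NP   <
      [0,2] S   >
        [0,1] "in" : S/PP
        [1,2] "chased" : PP
      [2,3] "quickly" : ((NP/S)/NP)\S
    [3,5] NP   >
      [3,4] "found" : NP/(N\NP)
      [4,5] "here" : N\NP
  [5,6] "some" : S\(NP/S)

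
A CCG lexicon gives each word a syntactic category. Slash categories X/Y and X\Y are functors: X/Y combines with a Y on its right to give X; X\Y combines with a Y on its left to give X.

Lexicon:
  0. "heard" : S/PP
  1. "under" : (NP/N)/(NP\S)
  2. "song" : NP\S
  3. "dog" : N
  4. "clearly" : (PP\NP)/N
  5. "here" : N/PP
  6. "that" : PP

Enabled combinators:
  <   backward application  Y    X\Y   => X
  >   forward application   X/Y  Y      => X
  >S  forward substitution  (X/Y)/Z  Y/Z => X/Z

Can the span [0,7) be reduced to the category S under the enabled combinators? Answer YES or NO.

[0,7] S   >
  [0,1] "heard" : S/PP
  [1,7] PP   <
    [1,4] NP   >
      [1,3] NP/N   >
        [1,2] "under" : (NP/N)/(NP\S)
        [2,3] "song" : NP\S
      [3,4] "dog" : N
    [4,7] PP\NP   >
      [4,5] "clearly" : (PP\NP)/N
      [5,7] N   >
        [5,6] "here" : N/PP
        [6,7] "that" : PP

YES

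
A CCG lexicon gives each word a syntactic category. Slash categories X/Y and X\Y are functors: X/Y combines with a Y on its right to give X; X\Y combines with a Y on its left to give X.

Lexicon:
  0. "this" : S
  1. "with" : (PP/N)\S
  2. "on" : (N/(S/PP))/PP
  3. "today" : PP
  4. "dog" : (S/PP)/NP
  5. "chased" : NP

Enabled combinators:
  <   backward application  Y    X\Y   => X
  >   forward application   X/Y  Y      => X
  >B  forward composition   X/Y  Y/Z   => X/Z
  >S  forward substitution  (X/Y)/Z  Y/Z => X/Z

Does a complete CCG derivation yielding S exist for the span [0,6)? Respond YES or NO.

S (PP/N)\S (N/(S/PP))/PP PP (S/PP)/NP NP
CKY chart[0,6] = {PP}; S ∉ chart

NO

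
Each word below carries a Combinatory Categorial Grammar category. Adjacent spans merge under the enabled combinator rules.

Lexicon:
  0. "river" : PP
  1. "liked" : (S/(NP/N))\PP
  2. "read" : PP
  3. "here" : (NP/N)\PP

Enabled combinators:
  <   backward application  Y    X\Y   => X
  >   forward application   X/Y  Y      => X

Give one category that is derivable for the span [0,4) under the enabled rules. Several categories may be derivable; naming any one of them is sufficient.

[0,4] S   >
  [0,2] S/(NP/N)   <
    [0,1] "river" : PP
    [1,2] "liked" : (S/(NP/N))\PP
  [2,4] NP/N   <
    [2,3] "read" : PP
    [3,4] "here" : (NP/N)\PP

S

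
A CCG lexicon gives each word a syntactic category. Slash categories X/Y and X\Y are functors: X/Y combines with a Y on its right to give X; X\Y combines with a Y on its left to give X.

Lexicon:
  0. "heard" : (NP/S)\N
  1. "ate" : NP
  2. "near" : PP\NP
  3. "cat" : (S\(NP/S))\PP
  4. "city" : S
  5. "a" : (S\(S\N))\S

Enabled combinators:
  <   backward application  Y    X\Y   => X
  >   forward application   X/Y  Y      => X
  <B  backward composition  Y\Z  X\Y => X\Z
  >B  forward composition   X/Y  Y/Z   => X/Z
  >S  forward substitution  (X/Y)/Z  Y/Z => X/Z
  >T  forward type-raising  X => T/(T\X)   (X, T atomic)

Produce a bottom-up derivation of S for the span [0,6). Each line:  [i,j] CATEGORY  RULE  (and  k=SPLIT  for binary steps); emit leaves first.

[0,6] S   <
  [0,4] S\N   <B
    [0,1] "heard" : (NP/S)\N
    [1,4] S\(NP/S)   <
      [1,3] PP   <
        [1,2] "ate" : NP
        [2,3] "near" : PP\NP
      [3,4] "cat" : (S\(NP/S))\PP
  [4,6] S\(S\N)   <
    [4,5] "city" : S
    [5,6] "a" : (S\(S\N))\S

[0,1] (NP/S)\N  lex  "heard"
[1,2] NP  lex  "ate"
[2,3] PP\NP  lex  "near"
[1,3] PP  <  k=2
[3,4] (S\(NP/S))\PP  lex  "cat"
[1,4] S\(NP/S)  <  k=3
[0,4] S\N  <B  k=1
[4,5] S  lex  "city"
[5,6] (S\(S\N))\S  lex  "a"
[4,6] S\(S\N)  <  k=5
[0,6] S  <  k=4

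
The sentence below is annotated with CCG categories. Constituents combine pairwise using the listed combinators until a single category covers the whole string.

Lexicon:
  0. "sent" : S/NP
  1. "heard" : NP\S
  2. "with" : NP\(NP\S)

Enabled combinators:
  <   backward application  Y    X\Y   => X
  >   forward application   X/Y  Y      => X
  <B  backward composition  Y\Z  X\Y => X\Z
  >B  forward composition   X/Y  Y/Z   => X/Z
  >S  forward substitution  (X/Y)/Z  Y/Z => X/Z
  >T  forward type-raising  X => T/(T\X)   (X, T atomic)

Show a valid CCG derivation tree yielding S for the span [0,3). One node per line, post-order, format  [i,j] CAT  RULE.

[0,1] S/NP  lex  "sent"
[1,2] NP\S  lex  "heard"
[2,3] NP\(NP\S)  lex  "with"
[1,3] NP  <  k=2
[0,3] S  >  k=1

[0,3] S   >
  [0,1] "sent" : S/NP
  [1,3] NP   <
    [1,2] "heard" : NP\S
    [2,3] "with" : NP\(NP\S)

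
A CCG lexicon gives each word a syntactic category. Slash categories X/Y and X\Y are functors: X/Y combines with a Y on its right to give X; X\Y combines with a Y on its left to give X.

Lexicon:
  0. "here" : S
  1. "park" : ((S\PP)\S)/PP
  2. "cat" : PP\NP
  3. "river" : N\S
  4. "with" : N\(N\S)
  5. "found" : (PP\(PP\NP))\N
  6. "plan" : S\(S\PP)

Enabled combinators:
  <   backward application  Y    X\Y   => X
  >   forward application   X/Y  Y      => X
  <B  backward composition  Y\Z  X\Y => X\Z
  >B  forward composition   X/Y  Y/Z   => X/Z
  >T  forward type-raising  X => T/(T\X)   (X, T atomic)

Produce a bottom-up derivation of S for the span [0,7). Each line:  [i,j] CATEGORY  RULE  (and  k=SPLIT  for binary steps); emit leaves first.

[0,1] S  lex  "here"
[1,2] ((S\PP)\S)/PP  lex  "park"
[2,3] PP\NP  lex  "cat"
[3,4] N\S  lex  "river"
[4,5] N\(N\S)  lex  "with"
[3,5] N  <  k=4
[5,6] (PP\(PP\NP))\N  lex  "found"
[3,6] PP\(PP\NP)  <  k=5
[2,6] PP  <  k=3
[1,6] (S\PP)\S  >  k=2
[0,6] S\PP  <  k=1
[6,7] S\(S\PP)  lex  "plan"
[0,7] S  <  k=6

[0,7] S   <
  [0,6] S\PP   <
    [0,1] "here" : S
    [1,6] (S\PP)\S   >
      [1,2] "park" : ((S\PP)\S)/PP
      [2,6] PP   <
        [2,3] "cat" : PP\NP
        [3,6] PP\(PP\NP)   <
          [3,5] N   <
            [3,4] "river" : N\S
            [4,5] "with" : N\(N\S)
          [5,6] "found" : (PP\(PP\NP))\N
  [6,7] "plan" : S\(S\PP)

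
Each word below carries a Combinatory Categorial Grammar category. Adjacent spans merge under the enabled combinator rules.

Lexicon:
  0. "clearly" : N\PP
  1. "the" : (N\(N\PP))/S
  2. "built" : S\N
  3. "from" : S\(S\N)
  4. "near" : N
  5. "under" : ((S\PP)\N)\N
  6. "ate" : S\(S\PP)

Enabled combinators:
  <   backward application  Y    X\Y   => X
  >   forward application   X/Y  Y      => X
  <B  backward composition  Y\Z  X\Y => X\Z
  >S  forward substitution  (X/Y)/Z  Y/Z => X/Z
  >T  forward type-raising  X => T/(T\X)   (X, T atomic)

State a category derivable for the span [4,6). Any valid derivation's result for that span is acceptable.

(S\PP)\N

[0,7] S   <
  [0,6] S\PP   <
    [0,4] N   <
      [0,1] "clearly" : N\PP
      [1,4] N\(N\PP)   >
        [1,2] "the" : (N\(N\PP))/S
        [2,4] S   <
          [2,3] "built" : S\N
          [3,4] "from" : S\(S\N)
    [4,6] (S\PP)\N   <
      [4,5] "near" : N
      [5,6] "under" : ((S\PP)\N)\N
  [6,7] "ate" : S\(S\PP)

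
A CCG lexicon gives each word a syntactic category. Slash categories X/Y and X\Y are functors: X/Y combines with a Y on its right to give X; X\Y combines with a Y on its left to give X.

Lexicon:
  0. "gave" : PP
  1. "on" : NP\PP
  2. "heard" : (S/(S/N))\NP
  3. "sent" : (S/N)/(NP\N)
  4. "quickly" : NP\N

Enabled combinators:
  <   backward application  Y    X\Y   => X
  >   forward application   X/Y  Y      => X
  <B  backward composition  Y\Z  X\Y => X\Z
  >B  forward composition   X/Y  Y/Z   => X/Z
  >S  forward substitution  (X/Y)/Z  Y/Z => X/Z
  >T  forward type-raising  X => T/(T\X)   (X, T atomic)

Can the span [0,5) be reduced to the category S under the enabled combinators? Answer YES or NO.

[0,5] S   >
  [0,3] S/(S/N)   <
    [0,2] NP   <
      [0,1] "gave" : PP
      [1,2] "on" : NP\PP
    [2,3] "heard" : (S/(S/N))\NP
  [3,5] S/N   >
    [3,4] "sent" : (S/N)/(NP\N)
    [4,5] "quickly" : NP\N

YES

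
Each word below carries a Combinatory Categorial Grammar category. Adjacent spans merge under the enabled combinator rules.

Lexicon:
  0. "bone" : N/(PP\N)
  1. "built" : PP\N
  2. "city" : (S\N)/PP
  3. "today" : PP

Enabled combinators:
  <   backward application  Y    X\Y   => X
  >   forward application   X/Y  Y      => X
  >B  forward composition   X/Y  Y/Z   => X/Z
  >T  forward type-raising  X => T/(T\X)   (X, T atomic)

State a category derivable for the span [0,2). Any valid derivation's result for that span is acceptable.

N

[0,4] S   <
  [0,2] N   >
    [0,1] "bone" : N/(PP\N)
    [1,2] "built" : PP\N
  [2,4] S\N   >
    [2,3] "city" : (S\N)/PP
    [3,4] "today" : PP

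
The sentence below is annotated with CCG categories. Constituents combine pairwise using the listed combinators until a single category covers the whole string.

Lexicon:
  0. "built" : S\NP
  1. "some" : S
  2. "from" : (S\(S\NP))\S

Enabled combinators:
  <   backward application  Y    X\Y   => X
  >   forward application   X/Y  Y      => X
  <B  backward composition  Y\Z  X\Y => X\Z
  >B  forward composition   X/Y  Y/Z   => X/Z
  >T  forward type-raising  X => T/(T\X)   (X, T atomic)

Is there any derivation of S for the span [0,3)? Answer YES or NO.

[0,3] S   <
  [0,1] "built" : S\NP
  [1,3] S\(S\NP)   <
    [1,2] "some" : S
    [2,3] "from" : (S\(S\NP))\S

YES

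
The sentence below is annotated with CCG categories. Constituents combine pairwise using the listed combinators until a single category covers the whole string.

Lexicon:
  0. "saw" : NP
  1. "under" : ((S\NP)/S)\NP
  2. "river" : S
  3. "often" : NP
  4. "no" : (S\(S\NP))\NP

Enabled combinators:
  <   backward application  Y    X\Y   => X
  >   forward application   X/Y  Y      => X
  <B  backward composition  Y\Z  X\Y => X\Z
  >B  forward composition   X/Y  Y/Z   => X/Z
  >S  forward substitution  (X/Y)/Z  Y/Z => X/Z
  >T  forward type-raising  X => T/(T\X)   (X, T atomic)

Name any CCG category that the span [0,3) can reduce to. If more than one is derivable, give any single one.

S\NP

[0,5] S   <
  [0,3] S\NP   >
    [0,2] (S\NP)/S   <
      [0,1] "saw" : NP
      [1,2] "under" : ((S\NP)/S)\NP
    [2,3] "river" : S
  [3,5] S\(S\NP)   <
    [3,4] "often" : NP
    [4,5] "no" : (S\(S\NP))\NP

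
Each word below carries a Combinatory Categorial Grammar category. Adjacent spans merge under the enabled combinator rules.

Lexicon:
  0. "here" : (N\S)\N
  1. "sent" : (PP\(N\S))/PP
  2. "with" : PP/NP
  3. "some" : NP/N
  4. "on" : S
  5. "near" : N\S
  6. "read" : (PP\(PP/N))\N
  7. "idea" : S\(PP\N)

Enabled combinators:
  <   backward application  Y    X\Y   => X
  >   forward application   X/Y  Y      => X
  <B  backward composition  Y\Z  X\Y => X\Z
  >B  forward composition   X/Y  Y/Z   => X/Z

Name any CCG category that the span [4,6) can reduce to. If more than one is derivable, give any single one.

N

[0,8] S   <
  [0,7] PP\N   <B
    [0,1] "here" : (N\S)\N
    [1,7] PP\(N\S)   >
      [1,2] "sent" : (PP\(N\S))/PP
      [2,7] PP   <
        [2,4] PP/N   >B
          [2,3] "with" : PP/NP
          [3,4] "some" : NP/N
        [4,7] PP\(PP/N)   <
          [4,6] N   <
            [4,5] "on" : S
            [5,6] "near" : N\S
          [6,7] "read" : (PP\(PP/N))\N
  [7,8] "idea" : S\(PP\N)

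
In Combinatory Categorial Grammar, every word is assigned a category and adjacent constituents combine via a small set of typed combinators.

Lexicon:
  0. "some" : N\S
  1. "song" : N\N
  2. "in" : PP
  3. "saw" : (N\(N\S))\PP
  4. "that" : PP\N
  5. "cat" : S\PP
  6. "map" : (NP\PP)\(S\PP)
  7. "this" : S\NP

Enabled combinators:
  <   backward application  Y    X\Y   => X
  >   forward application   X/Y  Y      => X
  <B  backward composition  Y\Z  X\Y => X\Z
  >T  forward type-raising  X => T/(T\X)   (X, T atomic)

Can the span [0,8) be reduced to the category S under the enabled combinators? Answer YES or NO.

YES

[0,8] S   <
  [0,4] N   <
    [0,2] N\S   <B
      [0,1] "some" : N\S
      [1,2] "song" : N\N
    [2,4] N\(N\S)   <
      [2,3] "in" : PP
      [3,4] "saw" : (N\(N\S))\PP
  [4,8] S\N   <B
    [4,7] NP\N   <B
      [4,5] "that" : PP\N
      [5,7] NP\PP   <
        [5,6] "cat" : S\PP
        [6,7] "map" : (NP\PP)\(S\PP)
    [7,8] "this" : S\NP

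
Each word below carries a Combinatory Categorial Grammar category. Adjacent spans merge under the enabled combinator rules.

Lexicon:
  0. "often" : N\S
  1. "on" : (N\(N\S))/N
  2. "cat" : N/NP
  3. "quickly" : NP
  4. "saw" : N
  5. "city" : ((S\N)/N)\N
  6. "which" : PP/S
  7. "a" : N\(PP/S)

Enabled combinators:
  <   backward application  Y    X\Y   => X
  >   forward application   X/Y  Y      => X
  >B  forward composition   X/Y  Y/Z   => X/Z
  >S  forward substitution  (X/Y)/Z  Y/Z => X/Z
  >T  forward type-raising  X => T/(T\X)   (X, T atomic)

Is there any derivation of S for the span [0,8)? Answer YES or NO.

YES

[0,8] S   <
  [0,4] N   <
    [0,1] "often" : N\S
    [1,4] N\(N\S)   >
      [1,2] "on" : (N\(N\S))/N
      [2,4] N   >
        [2,3] "cat" : N/NP
        [3,4] "quickly" : NP
  [4,8] S\N   >
    [4,6] (S\N)/N   <
      [4,5] "saw" : N
      [5,6] "city" : ((S\N)/N)\N
    [6,8] N   <
      [6,7] "which" : PP/S
      [7,8] "a" : N\(PP/S)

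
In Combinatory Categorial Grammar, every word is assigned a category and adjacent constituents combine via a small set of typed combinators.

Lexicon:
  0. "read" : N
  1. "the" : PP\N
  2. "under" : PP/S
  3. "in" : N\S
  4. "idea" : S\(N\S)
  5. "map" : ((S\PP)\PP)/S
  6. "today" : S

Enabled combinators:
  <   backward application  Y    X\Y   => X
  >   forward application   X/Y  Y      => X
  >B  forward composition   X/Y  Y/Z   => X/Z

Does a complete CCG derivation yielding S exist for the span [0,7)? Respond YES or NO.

YES

[0,7] S   <
  [0,2] PP   <
    [0,1] "read" : N
    [1,2] "the" : PP\N
  [2,7] S\PP   <
    [2,5] PP   >
      [2,3] "under" : PP/S
      [3,5] S   <
        [3,4] "in" : N\S
        [4,5] "idea" : S\(N\S)
    [5,7] (S\PP)\PP   >
      [5,6] "map" : ((S\PP)\PP)/S
      [6,7] "today" : S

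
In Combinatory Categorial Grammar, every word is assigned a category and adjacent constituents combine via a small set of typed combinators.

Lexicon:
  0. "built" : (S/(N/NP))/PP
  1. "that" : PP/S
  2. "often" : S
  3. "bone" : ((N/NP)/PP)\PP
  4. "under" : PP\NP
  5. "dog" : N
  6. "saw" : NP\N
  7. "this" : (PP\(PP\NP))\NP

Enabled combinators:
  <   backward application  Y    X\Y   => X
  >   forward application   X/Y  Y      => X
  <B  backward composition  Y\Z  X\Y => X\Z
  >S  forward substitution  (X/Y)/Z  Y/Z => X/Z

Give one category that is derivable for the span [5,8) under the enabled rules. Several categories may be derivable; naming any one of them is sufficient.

[0,8] S   >
  [0,4] S/PP   >S
    [0,1] "built" : (S/(N/NP))/PP
    [1,4] (N/NP)/PP   <
      [1,3] PP   >
        [1,2] "that" : PP/S
        [2,3] "often" : S
      [3,4] "bone" : ((N/NP)/PP)\PP
  [4,8] PP   <
    [4,5] "under" : PP\NP
    [5,8] PP\(PP\NP)   <
      [5,7] NP   <
        [5,6] "dog" : N
        [6,7] "saw" : NP\N
      [7,8] "this" : (PP\(PP\NP))\NP

PP\(PP\NP)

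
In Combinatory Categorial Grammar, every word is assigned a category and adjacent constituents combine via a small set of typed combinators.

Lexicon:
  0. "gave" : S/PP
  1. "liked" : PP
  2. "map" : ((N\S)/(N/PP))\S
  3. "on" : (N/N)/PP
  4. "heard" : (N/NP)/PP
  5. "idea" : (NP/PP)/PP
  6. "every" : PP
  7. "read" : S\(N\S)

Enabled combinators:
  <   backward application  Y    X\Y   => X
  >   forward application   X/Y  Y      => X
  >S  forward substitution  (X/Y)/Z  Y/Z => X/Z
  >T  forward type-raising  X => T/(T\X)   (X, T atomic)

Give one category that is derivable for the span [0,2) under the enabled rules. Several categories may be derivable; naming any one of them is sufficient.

S

[0,8] S   <
  [0,7] N\S   >
    [0,3] (N\S)/(N/PP)   <
      [0,2] S   >
        [0,1] "gave" : S/PP
        [1,2] "liked" : PP
      [2,3] "map" : ((N\S)/(N/PP))\S
    [3,7] N/PP   >S
      [3,4] "on" : (N/N)/PP
      [4,7] N/PP   >S
        [4,5] "heard" : (N/NP)/PP
        [5,7] NP/PP   >
          [5,6] "idea" : (NP/PP)/PP
          [6,7] "every" : PP
  [7,8] "read" : S\(N\S)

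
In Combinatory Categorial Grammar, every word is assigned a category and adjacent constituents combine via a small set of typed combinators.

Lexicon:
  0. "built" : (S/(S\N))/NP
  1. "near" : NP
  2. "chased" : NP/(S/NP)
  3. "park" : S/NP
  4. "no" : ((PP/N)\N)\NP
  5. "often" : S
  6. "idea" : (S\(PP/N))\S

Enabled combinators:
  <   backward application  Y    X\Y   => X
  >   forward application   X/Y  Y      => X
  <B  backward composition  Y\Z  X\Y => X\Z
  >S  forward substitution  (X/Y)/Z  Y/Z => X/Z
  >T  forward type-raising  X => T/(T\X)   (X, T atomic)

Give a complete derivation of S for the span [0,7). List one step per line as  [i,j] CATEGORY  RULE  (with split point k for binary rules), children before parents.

[0,7] S   >
  [0,2] S/(S\N)   >
    [0,1] "built" : (S/(S\N))/NP
    [1,2] "near" : NP
  [2,7] S\N   <B
    [2,5] (PP/N)\N   <
      [2,4] NP   >
        [2,3] "chased" : NP/(S/NP)
        [3,4] "park" : S/NP
      [4,5] "no" : ((PP/N)\N)\NP
    [5,7] S\(PP/N)   <
      [5,6] "often" : S
      [6,7] "idea" : (S\(PP/N))\S

[0,1] (S/(S\N))/NP  lex  "built"
[1,2] NP  lex  "near"
[0,2] S/(S\N)  >  k=1
[2,3] NP/(S/NP)  lex  "chased"
[3,4] S/NP  lex  "park"
[2,4] NP  >  k=3
[4,5] ((PP/N)\N)\NP  lex  "no"
[2,5] (PP/N)\N  <  k=4
[5,6] S  lex  "often"
[6,7] (S\(PP/N))\S  lex  "idea"
[5,7] S\(PP/N)  <  k=6
[2,7] S\N  <B  k=5
[0,7] S  >  k=2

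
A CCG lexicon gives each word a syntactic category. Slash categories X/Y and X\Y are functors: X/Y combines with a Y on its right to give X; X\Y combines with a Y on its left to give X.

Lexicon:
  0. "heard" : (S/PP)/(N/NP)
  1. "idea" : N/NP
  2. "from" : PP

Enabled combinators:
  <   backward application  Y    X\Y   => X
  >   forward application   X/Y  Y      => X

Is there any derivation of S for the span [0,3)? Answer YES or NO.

[0,3] S   >
  [0,2] S/PP   >
    [0,1] "heard" : (S/PP)/(N/NP)
    [1,2] "idea" : N/NP
  [2,3] "from" : PP

YES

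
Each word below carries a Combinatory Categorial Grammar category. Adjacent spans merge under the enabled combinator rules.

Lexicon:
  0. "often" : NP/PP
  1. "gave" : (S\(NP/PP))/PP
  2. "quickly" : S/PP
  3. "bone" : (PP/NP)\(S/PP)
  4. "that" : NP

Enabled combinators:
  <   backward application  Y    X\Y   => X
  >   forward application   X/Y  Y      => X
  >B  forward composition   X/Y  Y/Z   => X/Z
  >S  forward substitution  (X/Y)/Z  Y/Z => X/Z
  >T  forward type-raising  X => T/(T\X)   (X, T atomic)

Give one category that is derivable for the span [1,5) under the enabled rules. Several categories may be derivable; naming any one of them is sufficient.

[0,5] S   <
  [0,1] "often" : NP/PP
  [1,5] S\(NP/PP)   >
    [1,2] "gave" : (S\(NP/PP))/PP
    [2,5] PP   >
      [2,4] PP/NP   <
        [2,3] "quickly" : S/PP
        [3,4] "bone" : (PP/NP)\(S/PP)
      [4,5] "that" : NP

S\(NP/PP)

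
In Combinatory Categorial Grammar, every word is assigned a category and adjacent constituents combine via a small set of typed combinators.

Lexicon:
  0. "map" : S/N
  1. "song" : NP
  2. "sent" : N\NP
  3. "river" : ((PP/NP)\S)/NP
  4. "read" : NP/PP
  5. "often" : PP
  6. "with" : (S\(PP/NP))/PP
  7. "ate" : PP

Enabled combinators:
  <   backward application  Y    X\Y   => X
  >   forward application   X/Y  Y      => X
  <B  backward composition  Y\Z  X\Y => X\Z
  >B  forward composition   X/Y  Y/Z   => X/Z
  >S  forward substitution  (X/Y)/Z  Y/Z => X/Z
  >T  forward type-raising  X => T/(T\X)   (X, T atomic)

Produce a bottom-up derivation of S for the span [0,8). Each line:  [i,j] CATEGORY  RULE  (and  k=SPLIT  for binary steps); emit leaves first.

[0,1] S/N  lex  "map"
[1,2] NP  lex  "song"
[1,2] N/(N\NP)  >T
[2,3] N\NP  lex  "sent"
[1,3] N  >  k=2
[0,3] S  >  k=1
[3,4] ((PP/NP)\S)/NP  lex  "river"
[4,5] NP/PP  lex  "read"
[5,6] PP  lex  "often"
[4,6] NP  >  k=5
[3,6] (PP/NP)\S  >  k=4
[0,6] PP/NP  <  k=3
[6,7] (S\(PP/NP))/PP  lex  "with"
[7,8] PP  lex  "ate"
[6,8] S\(PP/NP)  >  k=7
[0,8] S  <  k=6

[0,8] S   <
  [0,6] PP/NP   <
    [0,3] S   >
      [0,1] "map" : S/N
      [1,3] N   >
        [1,2] N/(N\NP)   >T
          [1,2] "song" : NP
        [2,3] "sent" : N\NP
    [3,6] (PP/NP)\S   >
      [3,4] "river" : ((PP/NP)\S)/NP
      [4,6] NP   >
        [4,5] "read" : NP/PP
        [5,6] "often" : PP
  [6,8] S\(PP/NP)   >
    [6,7] "with" : (S\(PP/NP))/PP
    [7,8] "ate" : PP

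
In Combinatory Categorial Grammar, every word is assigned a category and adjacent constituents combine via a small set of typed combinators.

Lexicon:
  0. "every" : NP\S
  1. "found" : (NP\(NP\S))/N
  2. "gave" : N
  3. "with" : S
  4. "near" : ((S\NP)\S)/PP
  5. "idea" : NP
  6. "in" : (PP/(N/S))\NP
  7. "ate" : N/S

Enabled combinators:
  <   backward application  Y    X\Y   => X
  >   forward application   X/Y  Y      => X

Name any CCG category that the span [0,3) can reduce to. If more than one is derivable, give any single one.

NP

[0,8] S   <
  [0,3] NP   <
    [0,1] "every" : NP\S
    [1,3] NP\(NP\S)   >
      [1,2] "found" : (NP\(NP\S))/N
      [2,3] "gave" : N
  [3,8] S\NP   <
    [3,4] "with" : S
    [4,8] (S\NP)\S   >
      [4,5] "near" : ((S\NP)\S)/PP
      [5,8] PP   >
        [5,7] PP/(N/S)   <
          [5,6] "idea" : NP
          [6,7] "in" : (PP/(N/S))\NP
        [7,8] "ate" : N/S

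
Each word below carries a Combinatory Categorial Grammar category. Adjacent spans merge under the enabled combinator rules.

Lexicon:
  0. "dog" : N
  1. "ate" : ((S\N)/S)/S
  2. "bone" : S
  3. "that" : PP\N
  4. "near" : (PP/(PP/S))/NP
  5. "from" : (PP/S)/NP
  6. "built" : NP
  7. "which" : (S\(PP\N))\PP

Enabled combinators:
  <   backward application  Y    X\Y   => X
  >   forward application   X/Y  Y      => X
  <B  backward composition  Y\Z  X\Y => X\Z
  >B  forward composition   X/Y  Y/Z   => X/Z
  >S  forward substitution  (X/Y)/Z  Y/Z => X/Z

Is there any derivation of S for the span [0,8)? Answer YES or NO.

YES

[0,8] S   <
  [0,1] "dog" : N
  [1,8] S\N   >
    [1,3] (S\N)/S   >
      [1,2] "ate" : ((S\N)/S)/S
      [2,3] "bone" : S
    [3,8] S   <
      [3,4] "that" : PP\N
      [4,8] S\(PP\N)   <
        [4,7] PP   >
          [4,6] PP/NP   >S
            [4,5] "near" : (PP/(PP/S))/NP
            [5,6] "from" : (PP/S)/NP
          [6,7] "built" : NP
        [7,8] "which" : (S\(PP\N))\PP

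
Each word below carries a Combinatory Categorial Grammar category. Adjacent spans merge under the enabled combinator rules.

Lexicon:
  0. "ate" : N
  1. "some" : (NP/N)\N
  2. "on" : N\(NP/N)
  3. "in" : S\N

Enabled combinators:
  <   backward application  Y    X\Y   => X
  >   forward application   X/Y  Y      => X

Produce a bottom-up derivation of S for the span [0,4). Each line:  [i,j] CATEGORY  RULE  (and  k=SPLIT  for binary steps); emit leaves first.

[0,1] N  lex  "ate"
[1,2] (NP/N)\N  lex  "some"
[0,2] NP/N  <  k=1
[2,3] N\(NP/N)  lex  "on"
[0,3] N  <  k=2
[3,4] S\N  lex  "in"
[0,4] S  <  k=3

[0,4] S   <
  [0,3] N   <
    [0,2] NP/N   <
      [0,1] "ate" : N
      [1,2] "some" : (NP/N)\N
    [2,3] "on" : N\(NP/N)
  [3,4] "in" : S\N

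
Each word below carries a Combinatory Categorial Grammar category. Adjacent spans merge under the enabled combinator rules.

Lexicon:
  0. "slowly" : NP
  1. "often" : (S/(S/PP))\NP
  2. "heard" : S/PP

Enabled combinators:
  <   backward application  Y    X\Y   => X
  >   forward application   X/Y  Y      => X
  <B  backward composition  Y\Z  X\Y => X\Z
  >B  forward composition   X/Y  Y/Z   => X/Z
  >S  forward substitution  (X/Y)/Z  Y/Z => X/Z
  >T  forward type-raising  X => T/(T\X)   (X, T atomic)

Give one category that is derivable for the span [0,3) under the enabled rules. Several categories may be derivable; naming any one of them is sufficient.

[0,3] S   >
  [0,2] S/(S/PP)   <
    [0,1] "slowly" : NP
    [1,2] "often" : (S/(S/PP))\NP
  [2,3] "heard" : S/PP

S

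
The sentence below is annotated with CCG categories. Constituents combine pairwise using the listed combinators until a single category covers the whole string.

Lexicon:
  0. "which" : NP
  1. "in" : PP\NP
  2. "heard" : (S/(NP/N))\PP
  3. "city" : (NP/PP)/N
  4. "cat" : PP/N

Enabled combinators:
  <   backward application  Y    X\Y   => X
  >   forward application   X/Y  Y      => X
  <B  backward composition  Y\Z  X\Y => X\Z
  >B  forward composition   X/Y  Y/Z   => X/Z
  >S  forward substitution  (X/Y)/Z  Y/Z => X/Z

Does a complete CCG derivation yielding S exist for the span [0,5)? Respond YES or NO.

[0,5] S   >
  [0,3] S/(NP/N)   <
    [0,2] PP   <
      [0,1] "which" : NP
      [1,2] "in" : PP\NP
    [2,3] "heard" : (S/(NP/N))\PP
  [3,5] NP/N   >S
    [3,4] "city" : (NP/PP)/N
    [4,5] "cat" : PP/N

YES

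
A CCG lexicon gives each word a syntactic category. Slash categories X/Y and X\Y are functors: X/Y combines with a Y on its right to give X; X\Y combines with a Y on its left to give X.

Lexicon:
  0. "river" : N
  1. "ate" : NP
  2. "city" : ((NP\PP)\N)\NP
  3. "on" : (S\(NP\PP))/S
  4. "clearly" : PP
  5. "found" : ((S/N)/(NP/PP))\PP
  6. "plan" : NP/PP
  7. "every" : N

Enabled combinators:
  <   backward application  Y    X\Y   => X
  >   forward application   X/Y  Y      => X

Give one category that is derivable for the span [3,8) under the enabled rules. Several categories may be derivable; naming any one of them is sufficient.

S\(NP\PP)

[0,8] S   <
  [0,3] NP\PP   <
    [0,1] "river" : N
    [1,3] (NP\PP)\N   <
      [1,2] "ate" : NP
      [2,3] "city" : ((NP\PP)\N)\NP
  [3,8] S\(NP\PP)   >
    [3,4] "on" : (S\(NP\PP))/S
    [4,8] S   >
      [4,7] S/N   >
        [4,6] (S/N)/(NP/PP)   <
          [4,5] "clearly" : PP
          [5,6] "found" : ((S/N)/(NP/PP))\PP
        [6,7] "plan" : NP/PP
      [7,8] "every" : N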